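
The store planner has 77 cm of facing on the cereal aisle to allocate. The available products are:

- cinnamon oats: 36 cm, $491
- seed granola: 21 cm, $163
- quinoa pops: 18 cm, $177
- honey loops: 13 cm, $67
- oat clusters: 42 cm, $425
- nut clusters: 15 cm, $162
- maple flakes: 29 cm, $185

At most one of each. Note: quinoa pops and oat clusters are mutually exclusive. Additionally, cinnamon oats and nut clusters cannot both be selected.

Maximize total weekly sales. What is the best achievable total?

Taking cinnamon oats + seed granola + quinoa pops: 75 cm used, 831 in weekly sales.
Runner-up cinnamon oats + quinoa pops + honey loops tops out at 735.

831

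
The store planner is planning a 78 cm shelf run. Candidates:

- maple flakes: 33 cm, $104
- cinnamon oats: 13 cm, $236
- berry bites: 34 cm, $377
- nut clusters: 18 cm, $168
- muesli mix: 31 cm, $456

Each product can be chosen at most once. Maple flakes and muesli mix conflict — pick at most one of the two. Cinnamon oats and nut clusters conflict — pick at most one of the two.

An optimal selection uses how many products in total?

3

Best achievable weekly sales is 1069.
cinnamon oats + berry bites + muesli mix hits 1069 at 78 cm.
Every optimal selection uses 3 products.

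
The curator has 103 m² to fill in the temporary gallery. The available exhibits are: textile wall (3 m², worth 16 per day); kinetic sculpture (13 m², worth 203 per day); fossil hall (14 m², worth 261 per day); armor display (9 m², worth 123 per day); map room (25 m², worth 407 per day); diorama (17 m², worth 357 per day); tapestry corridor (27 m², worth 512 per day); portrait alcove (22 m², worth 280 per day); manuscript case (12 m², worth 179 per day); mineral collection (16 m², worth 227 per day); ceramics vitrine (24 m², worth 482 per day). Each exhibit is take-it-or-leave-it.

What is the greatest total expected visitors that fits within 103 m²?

Greedy by ratio would take textile wall + kinetic sculpture + fossil hall + diorama + tapestry corridor + ceramics vitrine: 98 m² used, total 1831.
Dropping textile wall and kinetic sculpture frees 16 m²; slotting in armor display + manuscript case (21 m²) lifts the total to 1914 at 103 m².
Runner-up armor display + map room + diorama + tapestry corridor + ceramics vitrine tops out at 1881.

1914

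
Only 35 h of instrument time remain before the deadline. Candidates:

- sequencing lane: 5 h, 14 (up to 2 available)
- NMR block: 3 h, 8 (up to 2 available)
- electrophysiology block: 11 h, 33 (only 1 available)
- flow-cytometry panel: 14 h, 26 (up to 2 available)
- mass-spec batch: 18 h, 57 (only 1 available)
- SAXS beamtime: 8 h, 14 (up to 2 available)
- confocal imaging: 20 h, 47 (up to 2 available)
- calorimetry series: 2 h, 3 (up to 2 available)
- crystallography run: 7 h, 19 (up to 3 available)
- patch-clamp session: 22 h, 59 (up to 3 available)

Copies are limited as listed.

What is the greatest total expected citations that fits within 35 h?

106

Taking the top-ratio experiments first gives sequencing lane + electrophysiology block + mass-spec batch for 104 (34 h).
Dropping sequencing lane frees 5 h; slotting in 2×NMR block (6 h) lifts the total to 106 at 35 h.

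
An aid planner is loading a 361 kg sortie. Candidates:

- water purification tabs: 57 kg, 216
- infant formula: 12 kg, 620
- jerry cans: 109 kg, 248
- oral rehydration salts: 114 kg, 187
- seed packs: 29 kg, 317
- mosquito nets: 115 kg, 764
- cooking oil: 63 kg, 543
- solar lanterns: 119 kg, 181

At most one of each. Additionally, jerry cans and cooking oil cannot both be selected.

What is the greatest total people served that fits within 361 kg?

2460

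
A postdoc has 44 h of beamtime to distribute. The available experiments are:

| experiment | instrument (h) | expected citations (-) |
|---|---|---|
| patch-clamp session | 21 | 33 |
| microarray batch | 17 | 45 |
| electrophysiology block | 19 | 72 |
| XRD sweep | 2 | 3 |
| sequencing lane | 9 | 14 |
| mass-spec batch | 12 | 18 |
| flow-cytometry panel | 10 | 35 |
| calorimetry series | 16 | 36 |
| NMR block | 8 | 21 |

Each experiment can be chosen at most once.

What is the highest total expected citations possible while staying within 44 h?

Ranking by ratio (expected citations/h): electrophysiology block 3.79, flow-cytometry panel 3.50, microarray batch 2.65.
Greedy by ratio would take electrophysiology block + XRD sweep + flow-cytometry panel + NMR block: 39 h used, total 131.
Dropping XRD sweep and flow-cytometry panel frees 12 h; slotting in microarray batch (17 h) lifts the total to 138 at 44 h.

138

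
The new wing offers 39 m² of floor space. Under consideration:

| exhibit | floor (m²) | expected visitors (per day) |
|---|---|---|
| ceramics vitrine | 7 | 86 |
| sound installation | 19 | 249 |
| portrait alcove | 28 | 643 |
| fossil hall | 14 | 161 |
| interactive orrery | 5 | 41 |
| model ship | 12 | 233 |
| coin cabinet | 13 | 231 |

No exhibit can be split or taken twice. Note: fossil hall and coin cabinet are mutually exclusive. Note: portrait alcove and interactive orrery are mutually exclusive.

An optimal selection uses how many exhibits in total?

2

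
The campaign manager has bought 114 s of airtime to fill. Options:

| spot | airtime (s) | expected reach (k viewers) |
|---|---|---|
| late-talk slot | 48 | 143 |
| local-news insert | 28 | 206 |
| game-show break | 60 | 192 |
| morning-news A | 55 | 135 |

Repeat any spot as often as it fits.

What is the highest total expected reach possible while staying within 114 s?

824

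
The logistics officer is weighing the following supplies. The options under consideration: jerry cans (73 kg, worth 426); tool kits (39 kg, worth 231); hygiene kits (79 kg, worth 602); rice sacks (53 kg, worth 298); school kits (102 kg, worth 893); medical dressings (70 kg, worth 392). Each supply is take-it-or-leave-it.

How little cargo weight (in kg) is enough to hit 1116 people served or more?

141

Minimise kg subject to total people served ≥ 1116.
tool kits + school kits: 1124 people served at 141 kg.
No combination under 141 kg hits 1116.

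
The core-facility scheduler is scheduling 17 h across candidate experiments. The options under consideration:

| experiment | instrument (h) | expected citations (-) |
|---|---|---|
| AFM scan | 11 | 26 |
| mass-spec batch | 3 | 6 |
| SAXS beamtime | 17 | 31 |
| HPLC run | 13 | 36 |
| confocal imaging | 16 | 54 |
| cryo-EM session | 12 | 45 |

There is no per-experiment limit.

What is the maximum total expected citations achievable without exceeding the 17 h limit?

By expected citations per h: cryo-EM session 3.75, confocal imaging 3.38, HPLC run 2.77, AFM scan 2.36 lead.
Filling by ratio: mass-spec batch + cryo-EM session for 51, with 2 h left unused.
Dropping mass-spec batch and cryo-EM session frees 15 h; slotting in confocal imaging (16 h) lifts the total to 54 at 16 h.
No other feasible combination exceeds 54.

54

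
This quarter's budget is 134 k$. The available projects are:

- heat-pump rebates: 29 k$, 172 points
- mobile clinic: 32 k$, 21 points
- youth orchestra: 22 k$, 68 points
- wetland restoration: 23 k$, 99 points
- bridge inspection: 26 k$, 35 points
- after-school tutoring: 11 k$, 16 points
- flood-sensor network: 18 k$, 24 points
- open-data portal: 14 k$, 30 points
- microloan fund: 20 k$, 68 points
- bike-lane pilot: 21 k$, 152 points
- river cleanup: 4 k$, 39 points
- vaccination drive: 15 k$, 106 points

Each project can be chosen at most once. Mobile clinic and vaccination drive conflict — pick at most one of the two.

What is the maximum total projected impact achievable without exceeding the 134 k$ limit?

704

Best packing: heat-pump rebates + youth orchestra + wetland restoration + microloan fund + bike-lane pilot + river cleanup + vaccination drive — 134 k$, 704 total.
The closest alternative, heat-pump rebates + youth orchestra + wetland restoration + open-data portal + bike-lane pilot + river cleanup + vaccination drive, reaches only 666.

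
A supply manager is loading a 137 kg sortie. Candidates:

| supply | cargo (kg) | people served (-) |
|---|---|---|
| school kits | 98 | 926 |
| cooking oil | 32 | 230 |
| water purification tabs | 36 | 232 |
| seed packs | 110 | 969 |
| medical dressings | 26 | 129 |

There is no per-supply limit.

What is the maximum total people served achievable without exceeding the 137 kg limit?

1158

Filling by ratio: school kits + cooking oil for 1156, with 7 kg left unused.
Dropping cooking oil frees 32 kg; slotting in water purification tabs (36 kg) lifts the total to 1158 at 134 kg.
That's the maximum — no swap from here does better than 1158.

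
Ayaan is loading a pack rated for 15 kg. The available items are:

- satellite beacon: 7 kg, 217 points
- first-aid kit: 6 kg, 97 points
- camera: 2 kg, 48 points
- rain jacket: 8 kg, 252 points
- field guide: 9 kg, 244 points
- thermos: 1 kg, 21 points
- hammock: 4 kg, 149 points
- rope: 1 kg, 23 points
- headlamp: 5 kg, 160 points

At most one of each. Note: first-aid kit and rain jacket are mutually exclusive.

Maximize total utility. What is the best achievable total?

472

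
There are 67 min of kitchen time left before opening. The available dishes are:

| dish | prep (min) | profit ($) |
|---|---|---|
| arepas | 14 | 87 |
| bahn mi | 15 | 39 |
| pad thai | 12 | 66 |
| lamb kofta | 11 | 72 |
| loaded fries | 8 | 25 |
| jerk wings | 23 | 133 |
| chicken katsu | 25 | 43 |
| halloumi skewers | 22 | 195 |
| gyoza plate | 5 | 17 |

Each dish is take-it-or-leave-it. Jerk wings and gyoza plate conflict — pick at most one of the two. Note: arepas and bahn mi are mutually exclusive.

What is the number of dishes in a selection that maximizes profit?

Optimal total is 445.
arepas + pad thai + lamb kofta + loaded fries + halloumi skewers hits 445 at 67 min.
Every optimal selection uses 5 dishes.

5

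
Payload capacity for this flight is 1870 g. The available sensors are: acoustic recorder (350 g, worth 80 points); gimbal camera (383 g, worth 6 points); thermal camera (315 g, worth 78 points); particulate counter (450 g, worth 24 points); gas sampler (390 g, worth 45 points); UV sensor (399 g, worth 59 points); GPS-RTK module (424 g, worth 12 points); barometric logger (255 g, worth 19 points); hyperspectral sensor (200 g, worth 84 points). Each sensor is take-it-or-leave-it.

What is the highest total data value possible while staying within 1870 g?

346

Density check — hyperspectral sensor 0.42, thermal camera 0.25, acoustic recorder 0.23 are the best per g.
Acoustic recorder + thermal camera + gas sampler + UV sensor + hyperspectral sensor uses 1654 of the 1870 g and totals 346.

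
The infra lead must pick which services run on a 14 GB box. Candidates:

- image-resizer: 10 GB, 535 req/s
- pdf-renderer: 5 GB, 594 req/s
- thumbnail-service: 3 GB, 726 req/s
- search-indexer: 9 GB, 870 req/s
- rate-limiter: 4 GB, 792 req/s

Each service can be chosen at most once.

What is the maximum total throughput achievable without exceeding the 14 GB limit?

2112

Best packing: pdf-renderer + thumbnail-service + rate-limiter — 12 GB, 2112 total.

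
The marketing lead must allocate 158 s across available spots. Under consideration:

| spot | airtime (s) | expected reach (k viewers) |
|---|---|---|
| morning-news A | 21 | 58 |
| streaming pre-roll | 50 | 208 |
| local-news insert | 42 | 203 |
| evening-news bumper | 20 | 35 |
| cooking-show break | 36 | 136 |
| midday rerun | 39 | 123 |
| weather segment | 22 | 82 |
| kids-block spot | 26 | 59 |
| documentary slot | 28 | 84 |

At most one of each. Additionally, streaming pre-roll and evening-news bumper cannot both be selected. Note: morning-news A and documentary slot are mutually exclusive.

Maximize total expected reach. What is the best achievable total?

631

A density-first pass picks streaming pre-roll + local-news insert + cooking-show break + weather segment — 629 at 150 s.
Dropping weather segment frees 22 s; slotting in documentary slot (28 s) lifts the total to 631 at 156 s.
Next best is streaming pre-roll + local-news insert + cooking-show break + weather segment at 629 (150 s) — short by 2.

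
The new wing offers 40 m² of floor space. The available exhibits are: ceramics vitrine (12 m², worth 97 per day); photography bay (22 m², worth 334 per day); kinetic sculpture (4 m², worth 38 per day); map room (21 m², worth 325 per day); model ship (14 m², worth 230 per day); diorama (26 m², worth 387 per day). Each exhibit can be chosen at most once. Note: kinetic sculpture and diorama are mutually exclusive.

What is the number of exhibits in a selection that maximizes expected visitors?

Best achievable expected visitors is 617.
model ship + diorama hits 617 at 40 m².
All optima have 2 exhibits.

2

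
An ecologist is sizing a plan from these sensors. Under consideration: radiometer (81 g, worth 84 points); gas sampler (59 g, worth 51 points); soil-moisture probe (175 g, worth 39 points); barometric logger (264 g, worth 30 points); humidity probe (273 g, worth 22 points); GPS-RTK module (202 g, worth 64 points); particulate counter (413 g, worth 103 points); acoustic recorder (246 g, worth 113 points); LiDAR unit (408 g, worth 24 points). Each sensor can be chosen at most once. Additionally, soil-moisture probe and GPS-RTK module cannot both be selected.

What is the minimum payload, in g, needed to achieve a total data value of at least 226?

Need the lightest bundle worth ≥ 226.
radiometer + gas sampler + acoustic recorder reaches 248 using 386 g.
Below 386 g the best achievable stays under 226.

386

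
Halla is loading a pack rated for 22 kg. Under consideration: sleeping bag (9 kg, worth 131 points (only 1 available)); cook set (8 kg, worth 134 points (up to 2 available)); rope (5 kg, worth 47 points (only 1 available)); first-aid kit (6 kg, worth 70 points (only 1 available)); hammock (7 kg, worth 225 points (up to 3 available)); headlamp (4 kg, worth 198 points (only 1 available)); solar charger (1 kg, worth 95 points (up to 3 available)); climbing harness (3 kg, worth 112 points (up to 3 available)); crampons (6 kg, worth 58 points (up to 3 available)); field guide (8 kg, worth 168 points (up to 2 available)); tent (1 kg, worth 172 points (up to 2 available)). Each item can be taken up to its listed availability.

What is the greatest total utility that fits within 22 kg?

1276

Filling by ratio: headlamp + 3×solar charger + 3×climbing harness + 2×tent for 1163, with 4 kg left unused.
Dropping climbing harness frees 3 kg; slotting in hammock (7 kg) lifts the total to 1276 at 22 kg.
Nothing else within 22 kg beats 1276.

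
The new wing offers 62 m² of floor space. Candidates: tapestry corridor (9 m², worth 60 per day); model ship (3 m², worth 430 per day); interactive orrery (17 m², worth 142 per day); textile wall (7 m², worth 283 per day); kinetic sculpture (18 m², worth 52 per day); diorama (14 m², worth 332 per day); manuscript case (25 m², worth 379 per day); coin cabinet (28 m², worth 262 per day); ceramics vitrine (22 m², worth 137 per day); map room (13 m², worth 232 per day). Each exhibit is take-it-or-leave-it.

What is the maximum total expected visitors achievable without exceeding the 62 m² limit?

1656

The ratio ordering already packs tightly: model ship + textile wall + diorama + manuscript case + map room, 62 m², 1656.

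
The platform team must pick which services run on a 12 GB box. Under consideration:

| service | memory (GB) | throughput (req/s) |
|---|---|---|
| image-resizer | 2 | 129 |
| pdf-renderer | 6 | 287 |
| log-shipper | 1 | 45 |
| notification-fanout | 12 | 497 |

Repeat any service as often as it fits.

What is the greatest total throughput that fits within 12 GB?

The ratio ordering already packs tightly: 6×image-resizer, 12 GB, 774.
Every other selection either busts 12 GB or fails to beat 774.

774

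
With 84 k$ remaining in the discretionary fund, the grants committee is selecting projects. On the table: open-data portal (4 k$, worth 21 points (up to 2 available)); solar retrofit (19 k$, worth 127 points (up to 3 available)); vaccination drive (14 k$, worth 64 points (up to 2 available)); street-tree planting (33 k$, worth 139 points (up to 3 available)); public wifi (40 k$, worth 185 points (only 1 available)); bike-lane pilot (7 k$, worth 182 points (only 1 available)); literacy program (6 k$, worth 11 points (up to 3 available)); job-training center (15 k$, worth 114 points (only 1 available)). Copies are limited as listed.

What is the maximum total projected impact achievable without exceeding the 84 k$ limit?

By projected impact per k$: bike-lane pilot 26.00, job-training center 7.60, solar retrofit 6.68, open-data portal 5.25 lead.
The ratio ordering already packs tightly: open-data portal + 3×solar retrofit + bike-lane pilot + job-training center, 83 k$, 698.
No other feasible combination exceeds 698.

698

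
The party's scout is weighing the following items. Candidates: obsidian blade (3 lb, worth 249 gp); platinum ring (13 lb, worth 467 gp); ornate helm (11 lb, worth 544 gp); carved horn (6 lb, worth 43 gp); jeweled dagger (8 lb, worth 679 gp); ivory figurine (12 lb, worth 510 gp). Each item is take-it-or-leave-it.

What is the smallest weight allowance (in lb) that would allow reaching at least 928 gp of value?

Minimise lb subject to total value ≥ 928.
obsidian blade + jeweled dagger: 928 value at 11 lb.
No combination under 11 lb hits 928.

11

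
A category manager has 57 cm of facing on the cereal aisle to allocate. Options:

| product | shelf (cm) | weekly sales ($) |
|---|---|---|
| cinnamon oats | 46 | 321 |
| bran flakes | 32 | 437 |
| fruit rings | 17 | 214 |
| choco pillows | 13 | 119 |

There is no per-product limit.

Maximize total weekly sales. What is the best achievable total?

651

The ratio ordering already packs tightly: bran flakes + fruit rings, 49 cm, 651.
No other feasible combination exceeds 651.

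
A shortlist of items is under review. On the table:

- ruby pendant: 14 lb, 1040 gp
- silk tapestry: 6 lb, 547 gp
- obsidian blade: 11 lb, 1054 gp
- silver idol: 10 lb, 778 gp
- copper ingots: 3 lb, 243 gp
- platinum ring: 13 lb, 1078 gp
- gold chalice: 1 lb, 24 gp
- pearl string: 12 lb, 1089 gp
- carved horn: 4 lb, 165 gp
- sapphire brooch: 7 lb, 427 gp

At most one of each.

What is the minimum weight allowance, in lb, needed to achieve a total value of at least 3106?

Minimise lb subject to total value ≥ 3106.
obsidian blade + silver idol + copper ingots + pearl string reaches 3164 using 36 lb.
Any bundle with less than 36 lb falls short of 3106.

36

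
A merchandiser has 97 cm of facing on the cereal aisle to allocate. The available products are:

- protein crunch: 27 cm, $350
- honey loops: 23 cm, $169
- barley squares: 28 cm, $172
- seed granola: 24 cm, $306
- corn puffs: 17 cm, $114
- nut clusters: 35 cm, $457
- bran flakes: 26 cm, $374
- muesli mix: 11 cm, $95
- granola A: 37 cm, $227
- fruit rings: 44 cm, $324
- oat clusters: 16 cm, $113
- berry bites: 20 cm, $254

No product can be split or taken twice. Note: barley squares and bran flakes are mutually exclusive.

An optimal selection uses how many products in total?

The maximum weekly sales within 97 cm is 1284.
protein crunch + seed granola + bran flakes + berry bites hits 1284 at 97 cm.
Every optimal selection uses 4 products.

4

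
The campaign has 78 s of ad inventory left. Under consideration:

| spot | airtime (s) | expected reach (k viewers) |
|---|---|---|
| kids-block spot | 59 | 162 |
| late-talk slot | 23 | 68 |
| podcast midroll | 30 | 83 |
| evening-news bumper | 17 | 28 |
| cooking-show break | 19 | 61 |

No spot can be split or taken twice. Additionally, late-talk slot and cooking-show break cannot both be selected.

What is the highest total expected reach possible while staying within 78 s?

223

Kids-block spot + cooking-show break uses 78 of the 78 s and totals 223.
Runner-up kids-block spot + evening-news bumper tops out at 190.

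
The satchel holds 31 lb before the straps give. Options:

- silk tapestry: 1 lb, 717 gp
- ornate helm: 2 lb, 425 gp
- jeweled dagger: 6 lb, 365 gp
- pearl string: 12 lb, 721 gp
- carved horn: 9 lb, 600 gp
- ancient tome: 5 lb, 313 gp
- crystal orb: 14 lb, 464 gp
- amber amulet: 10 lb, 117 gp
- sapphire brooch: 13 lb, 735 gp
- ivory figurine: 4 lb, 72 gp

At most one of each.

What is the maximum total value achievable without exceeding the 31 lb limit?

Greedy by ratio would take silk tapestry + ornate helm + jeweled dagger + carved horn + ancient tome + ivory figurine: 27 lb used, total 2492.
The 9 lb tied up in ancient tome and ivory figurine is better spent on sapphire brooch — total rises to 2842 (31 lb).

2842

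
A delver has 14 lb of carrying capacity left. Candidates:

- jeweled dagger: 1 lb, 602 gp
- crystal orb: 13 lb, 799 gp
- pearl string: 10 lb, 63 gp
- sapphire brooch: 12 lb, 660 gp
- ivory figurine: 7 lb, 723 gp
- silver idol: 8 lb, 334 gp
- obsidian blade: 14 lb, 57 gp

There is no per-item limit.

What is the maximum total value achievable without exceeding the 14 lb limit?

8428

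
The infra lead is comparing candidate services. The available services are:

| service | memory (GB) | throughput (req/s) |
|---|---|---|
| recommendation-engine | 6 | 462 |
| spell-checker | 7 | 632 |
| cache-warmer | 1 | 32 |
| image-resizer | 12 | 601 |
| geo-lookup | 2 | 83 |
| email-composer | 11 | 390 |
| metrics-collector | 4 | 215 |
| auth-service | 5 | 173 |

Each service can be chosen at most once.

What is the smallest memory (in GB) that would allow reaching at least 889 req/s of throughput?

13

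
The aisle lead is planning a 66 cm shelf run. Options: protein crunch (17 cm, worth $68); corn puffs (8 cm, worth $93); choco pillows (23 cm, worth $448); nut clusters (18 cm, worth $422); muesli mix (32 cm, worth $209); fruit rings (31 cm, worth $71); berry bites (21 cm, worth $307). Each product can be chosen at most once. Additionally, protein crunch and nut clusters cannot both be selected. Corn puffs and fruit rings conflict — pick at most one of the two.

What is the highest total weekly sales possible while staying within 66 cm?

1177

Taking choco pillows + nut clusters + berry bites: 62 cm used, 1177 in weekly sales.
The closest alternative, corn puffs + choco pillows + nut clusters, reaches only 963.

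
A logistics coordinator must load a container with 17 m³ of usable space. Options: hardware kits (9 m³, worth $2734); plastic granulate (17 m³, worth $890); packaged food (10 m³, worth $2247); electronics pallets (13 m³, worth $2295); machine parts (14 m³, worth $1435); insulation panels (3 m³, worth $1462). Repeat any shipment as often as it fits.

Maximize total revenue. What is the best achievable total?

Ranking by ratio (revenue/m³): insulation panels 487.33, hardware kits 303.78, packaged food 224.70.
Best packing: 5×insulation panels — 15 m³, 7310 total.
Every other selection either busts 17 m³ or fails to beat 7310.

7310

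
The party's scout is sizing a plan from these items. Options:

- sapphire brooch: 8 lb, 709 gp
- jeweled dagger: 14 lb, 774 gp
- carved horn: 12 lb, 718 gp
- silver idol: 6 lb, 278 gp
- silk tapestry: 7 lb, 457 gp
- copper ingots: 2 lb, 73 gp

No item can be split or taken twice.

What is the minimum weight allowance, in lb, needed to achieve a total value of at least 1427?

20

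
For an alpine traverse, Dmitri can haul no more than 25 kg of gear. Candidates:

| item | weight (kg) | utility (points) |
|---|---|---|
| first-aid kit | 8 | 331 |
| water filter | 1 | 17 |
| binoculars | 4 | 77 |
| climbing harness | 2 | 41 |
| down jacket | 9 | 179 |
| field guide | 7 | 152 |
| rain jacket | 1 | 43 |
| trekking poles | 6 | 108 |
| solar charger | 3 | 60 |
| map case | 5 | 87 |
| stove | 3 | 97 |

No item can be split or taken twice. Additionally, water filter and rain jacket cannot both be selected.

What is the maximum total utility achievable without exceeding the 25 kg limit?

741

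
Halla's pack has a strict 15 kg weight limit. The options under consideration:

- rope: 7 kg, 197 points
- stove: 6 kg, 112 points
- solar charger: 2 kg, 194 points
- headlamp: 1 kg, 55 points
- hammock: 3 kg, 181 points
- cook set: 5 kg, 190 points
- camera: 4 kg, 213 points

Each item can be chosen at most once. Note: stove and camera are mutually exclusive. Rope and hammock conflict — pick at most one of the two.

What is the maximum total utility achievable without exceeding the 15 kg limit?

833

Ranking by ratio (utility/kg): solar charger 97.00, hammock 60.33, headlamp 55.00.
Best packing: solar charger + headlamp + hammock + cook set + camera — 15 kg, 833 total.
The closest alternative, solar charger + hammock + cook set + camera, reaches only 778.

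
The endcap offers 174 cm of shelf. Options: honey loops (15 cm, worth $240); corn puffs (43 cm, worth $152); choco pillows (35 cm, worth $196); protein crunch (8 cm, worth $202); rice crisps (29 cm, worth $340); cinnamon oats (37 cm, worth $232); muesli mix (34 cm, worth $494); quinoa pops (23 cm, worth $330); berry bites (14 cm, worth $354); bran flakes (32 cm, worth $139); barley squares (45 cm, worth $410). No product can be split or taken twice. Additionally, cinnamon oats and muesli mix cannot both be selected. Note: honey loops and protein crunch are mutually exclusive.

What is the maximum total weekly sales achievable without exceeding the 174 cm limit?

2168

Honey loops + rice crisps + muesli mix + quinoa pops + berry bites + barley squares uses 160 of the 174 cm and totals 2168.
The closest alternative, protein crunch + rice crisps + muesli mix + quinoa pops + berry bites + barley squares, reaches only 2130.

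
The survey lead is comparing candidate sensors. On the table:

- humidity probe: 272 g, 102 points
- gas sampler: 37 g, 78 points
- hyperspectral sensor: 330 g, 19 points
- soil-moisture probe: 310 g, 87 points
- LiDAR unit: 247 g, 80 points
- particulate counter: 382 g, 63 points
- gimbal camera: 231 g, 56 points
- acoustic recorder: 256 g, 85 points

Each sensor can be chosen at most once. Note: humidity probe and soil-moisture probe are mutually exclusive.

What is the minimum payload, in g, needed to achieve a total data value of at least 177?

Need the lightest bundle worth ≥ 177.
humidity probe + gas sampler reaches 180 using 309 g.
Below 309 g the best achievable stays under 177.

309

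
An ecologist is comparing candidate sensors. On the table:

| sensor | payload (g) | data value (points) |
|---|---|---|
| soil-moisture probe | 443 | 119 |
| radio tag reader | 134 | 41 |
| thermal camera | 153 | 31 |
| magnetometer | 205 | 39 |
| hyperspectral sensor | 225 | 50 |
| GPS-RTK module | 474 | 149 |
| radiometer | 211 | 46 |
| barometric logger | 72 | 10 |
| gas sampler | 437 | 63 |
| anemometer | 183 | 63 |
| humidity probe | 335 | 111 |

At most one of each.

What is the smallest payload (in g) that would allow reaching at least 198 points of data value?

Minimise g subject to total data value ≥ 198.
Taking radio tag reader + anemometer + humidity probe gives 215 (≥ 198) for 652 g.
Any bundle with less than 652 g falls short of 198.

652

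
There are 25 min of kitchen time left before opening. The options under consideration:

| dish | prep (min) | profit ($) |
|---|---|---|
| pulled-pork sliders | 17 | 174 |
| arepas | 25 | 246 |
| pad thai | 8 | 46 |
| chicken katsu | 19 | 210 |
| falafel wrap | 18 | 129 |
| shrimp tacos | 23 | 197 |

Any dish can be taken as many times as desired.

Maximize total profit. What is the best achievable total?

246

Taking the top-ratio dishes first gives chicken katsu for 210 (19 min).
Dropping chicken katsu frees 19 min; slotting in arepas (25 min) lifts the total to 246 at 25 min.
Nothing else within 25 min beats 246.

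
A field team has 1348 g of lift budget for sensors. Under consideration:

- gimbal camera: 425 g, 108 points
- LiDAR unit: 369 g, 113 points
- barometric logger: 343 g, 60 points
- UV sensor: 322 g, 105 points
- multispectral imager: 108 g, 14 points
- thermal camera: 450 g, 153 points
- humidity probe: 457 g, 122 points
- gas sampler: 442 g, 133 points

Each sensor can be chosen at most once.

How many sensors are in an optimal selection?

4

Optimal total is 405.
For example UV sensor + multispectral imager + thermal camera + gas sampler achieves it, using 1322 g.
Any selection reaching 405 contains exactly 4 sensors.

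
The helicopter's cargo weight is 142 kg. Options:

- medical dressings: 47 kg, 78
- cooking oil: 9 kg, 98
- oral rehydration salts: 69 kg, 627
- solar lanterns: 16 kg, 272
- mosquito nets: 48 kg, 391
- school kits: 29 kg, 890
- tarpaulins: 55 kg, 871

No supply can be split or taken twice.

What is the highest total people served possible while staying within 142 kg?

2250

By people served per kg: school kits 30.69, solar lanterns 17.00, tarpaulins 15.84, cooking oil 10.89 lead.
Filling by ratio: cooking oil + solar lanterns + school kits + tarpaulins for 2131, with 33 kg left unused.
Dropping solar lanterns frees 16 kg; slotting in mosquito nets (48 kg) lifts the total to 2250 at 141 kg.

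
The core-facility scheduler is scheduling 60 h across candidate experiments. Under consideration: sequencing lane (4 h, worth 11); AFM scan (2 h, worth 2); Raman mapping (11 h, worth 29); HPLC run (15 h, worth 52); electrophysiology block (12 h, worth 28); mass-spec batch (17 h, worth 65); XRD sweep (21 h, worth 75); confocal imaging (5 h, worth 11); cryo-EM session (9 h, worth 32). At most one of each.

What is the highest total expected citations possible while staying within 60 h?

205

The ratio heuristic lands on sequencing lane + AFM scan + mass-spec batch + XRD sweep + confocal imaging + cryo-EM session (196) but leaves 2 h idle.
The 14 h tied up in confocal imaging and cryo-EM session is better spent on HPLC run — total rises to 205 (59 h).
AFM scan + HPLC run + mass-spec batch + XRD sweep + confocal imaging (60 h) also reaches 205 — a tie, but nothing goes higher.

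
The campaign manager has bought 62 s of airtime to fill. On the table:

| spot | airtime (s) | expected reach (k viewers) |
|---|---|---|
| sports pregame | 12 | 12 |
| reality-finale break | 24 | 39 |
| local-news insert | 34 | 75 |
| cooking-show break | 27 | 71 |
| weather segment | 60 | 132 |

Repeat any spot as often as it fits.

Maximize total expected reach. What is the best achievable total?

146

Taking the top-ratio spots first gives 2×cooking-show break for 142 (54 s).
Replace cooking-show break with local-news insert: the trade gains 4 net, giving 146 at 61 s.
Nothing else within 62 s beats 146.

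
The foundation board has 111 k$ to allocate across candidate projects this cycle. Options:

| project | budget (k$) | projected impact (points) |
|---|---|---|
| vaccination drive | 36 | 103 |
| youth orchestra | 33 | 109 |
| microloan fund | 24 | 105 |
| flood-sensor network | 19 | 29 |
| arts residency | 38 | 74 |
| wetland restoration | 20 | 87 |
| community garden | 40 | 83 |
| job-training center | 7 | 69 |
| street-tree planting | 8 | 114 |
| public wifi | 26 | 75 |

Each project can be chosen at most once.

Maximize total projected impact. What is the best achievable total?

The ratio ordering already packs tightly: youth orchestra + microloan fund + flood-sensor network + wetland restoration + job-training center + street-tree planting, 111 k$, 513.
That's the maximum — no swap from here does better than 513.

513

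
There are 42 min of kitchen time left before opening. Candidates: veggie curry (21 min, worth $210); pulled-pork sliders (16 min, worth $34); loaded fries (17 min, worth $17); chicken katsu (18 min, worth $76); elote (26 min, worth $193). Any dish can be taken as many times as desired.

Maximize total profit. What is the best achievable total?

By profit per min: veggie curry 10.00, elote 7.42, chicken katsu 4.22, pulled-pork sliders 2.12 lead.
The ratio ordering already packs tightly: 2×veggie curry, 42 min, 420.
That's the maximum — no swap from here does better than 420.

420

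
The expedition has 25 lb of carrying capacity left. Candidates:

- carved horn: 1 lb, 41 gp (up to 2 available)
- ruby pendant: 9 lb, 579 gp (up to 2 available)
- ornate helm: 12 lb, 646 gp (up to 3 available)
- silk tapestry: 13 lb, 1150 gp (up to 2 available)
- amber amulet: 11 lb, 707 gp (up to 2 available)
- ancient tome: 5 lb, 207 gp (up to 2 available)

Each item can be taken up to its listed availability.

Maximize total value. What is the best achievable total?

A density-first pass picks 2×carved horn + ruby pendant + silk tapestry — 1811 at 24 lb.
The 10 lb tied up in carved horn and ruby pendant is better spent on amber amulet — total rises to 1898 (25 lb).

1898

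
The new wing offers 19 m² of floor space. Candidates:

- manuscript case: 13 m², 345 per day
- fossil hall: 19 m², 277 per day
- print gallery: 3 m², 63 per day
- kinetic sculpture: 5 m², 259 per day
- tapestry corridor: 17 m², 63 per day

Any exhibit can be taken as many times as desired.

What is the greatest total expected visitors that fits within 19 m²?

840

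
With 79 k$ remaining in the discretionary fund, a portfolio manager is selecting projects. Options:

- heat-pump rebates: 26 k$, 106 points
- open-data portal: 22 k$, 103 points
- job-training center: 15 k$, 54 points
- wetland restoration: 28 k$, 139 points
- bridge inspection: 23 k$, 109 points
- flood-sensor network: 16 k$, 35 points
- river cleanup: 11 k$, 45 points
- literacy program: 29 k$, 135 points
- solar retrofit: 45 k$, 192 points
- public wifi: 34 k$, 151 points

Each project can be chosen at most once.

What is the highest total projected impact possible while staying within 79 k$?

377

Density check — wetland restoration 4.96, bridge inspection 4.74, open-data portal 4.68 are the best per k$.
Taking the top-ratio projects first gives open-data portal + wetland restoration + bridge inspection for 351 (73 k$).
Dropping bridge inspection frees 23 k$; slotting in literacy program (29 k$) lifts the total to 377 at 79 k$.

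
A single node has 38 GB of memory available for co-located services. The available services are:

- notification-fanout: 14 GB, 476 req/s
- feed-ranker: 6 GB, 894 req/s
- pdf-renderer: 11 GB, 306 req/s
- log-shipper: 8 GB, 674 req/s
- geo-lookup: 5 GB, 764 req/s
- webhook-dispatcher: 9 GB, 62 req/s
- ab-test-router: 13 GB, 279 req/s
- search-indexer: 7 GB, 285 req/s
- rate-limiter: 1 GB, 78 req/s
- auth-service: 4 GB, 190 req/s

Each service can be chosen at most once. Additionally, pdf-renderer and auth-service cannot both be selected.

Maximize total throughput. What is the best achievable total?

The ratio heuristic lands on feed-ranker + log-shipper + geo-lookup + search-indexer + rate-limiter + auth-service (2885) but leaves 7 GB idle.
The 7 GB tied up in search-indexer is better spent on notification-fanout — total rises to 3076 (38 GB).
Next best is feed-ranker + pdf-renderer + log-shipper + geo-lookup + search-indexer + rate-limiter at 3001 (38 GB) — short by 75.

3076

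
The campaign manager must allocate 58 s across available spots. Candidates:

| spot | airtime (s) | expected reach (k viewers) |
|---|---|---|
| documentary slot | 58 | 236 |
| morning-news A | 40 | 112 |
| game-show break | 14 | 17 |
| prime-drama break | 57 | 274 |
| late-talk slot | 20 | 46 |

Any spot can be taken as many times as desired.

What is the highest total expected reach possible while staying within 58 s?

274

The ratio ordering already packs tightly: prime-drama break, 57 s, 274.
The spare 1 s is too small for any remaining spot, and no exchange beats 274.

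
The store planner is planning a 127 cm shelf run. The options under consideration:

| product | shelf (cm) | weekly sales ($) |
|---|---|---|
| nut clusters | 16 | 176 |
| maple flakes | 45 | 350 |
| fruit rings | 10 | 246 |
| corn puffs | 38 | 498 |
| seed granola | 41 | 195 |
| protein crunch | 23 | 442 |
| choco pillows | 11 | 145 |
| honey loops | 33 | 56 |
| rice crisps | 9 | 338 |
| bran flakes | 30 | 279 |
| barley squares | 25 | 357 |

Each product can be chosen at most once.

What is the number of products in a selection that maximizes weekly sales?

6

Best achievable weekly sales is 2057.
For example nut clusters + fruit rings + corn puffs + protein crunch + rice crisps + barley squares achieves it, using 121 cm.
Every optimal selection uses 6 products.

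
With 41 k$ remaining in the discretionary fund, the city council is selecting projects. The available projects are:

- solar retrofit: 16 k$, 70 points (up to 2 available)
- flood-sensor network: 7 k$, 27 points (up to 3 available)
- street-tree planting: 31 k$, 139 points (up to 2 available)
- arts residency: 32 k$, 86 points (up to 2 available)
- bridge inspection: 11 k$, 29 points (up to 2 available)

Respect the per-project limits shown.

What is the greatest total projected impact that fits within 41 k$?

167

The ratio heuristic lands on flood-sensor network + street-tree planting (166) but leaves 3 k$ idle.
Replace street-tree planting with 2×solar retrofit: the trade gains 1 net, giving 167 at 39 k$.
No other feasible combination exceeds 167.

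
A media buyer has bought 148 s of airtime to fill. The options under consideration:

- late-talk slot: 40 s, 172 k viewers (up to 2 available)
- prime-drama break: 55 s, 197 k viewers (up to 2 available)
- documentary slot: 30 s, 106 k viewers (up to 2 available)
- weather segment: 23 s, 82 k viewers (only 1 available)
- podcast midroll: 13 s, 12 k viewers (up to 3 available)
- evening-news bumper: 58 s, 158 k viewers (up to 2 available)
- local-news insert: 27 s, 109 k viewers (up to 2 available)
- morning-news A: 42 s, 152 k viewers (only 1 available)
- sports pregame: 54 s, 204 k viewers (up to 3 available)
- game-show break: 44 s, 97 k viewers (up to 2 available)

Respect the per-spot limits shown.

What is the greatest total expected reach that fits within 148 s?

Density check — late-talk slot 4.30, local-news insert 4.04, sports pregame 3.78, morning-news A 3.62 are the best per s.
Taking the top-ratio spots first gives 2×late-talk slot + podcast midroll + 2×local-news insert for 574 (147 s).
The 53 s tied up in late-talk slot and podcast midroll is better spent on sports pregame — total rises to 594 (148 s).

594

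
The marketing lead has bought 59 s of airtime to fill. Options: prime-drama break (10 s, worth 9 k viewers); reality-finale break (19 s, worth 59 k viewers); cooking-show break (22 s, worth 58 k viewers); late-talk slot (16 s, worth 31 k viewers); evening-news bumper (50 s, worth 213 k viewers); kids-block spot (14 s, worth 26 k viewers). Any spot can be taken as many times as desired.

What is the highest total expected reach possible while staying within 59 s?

213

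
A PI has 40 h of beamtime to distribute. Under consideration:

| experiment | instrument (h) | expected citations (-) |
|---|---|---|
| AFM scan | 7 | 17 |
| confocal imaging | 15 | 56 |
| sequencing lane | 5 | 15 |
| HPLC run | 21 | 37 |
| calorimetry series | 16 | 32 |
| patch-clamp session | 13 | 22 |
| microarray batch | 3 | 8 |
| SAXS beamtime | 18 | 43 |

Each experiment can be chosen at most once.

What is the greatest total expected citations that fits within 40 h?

116

By expected citations per h: confocal imaging 3.73, sequencing lane 3.00, microarray batch 2.67 lead.
The ratio heuristic lands on AFM scan + confocal imaging + sequencing lane + microarray batch (96) but leaves 10 h idle.
Replace sequencing lane and microarray batch with SAXS beamtime: the trade gains 20 net, giving 116 at 40 h.
Next best is confocal imaging + sequencing lane + SAXS beamtime at 114 (38 h) — short by 2.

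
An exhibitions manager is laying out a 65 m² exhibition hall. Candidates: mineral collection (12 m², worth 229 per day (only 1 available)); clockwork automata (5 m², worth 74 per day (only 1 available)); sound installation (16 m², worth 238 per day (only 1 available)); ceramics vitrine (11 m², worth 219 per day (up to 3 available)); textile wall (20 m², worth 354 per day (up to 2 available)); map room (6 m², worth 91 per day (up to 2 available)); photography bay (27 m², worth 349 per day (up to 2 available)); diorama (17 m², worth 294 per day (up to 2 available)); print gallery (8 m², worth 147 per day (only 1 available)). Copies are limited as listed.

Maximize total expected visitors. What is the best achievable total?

Greedy by ratio would take mineral collection + 3×ceramics vitrine + 2×map room + print gallery: 65 m² used, total 1215.
Dropping 2×map room and print gallery frees 20 m²; slotting in textile wall (20 m²) lifts the total to 1240 at 65 m².

1240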